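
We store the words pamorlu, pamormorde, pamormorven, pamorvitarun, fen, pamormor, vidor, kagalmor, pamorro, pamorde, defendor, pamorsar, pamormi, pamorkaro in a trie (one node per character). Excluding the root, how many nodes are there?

Insert word by word; a character creates a node only if that edge doesn't already exist:
  "pamorlu" → 7 new (p, a, m, o, r, l, u)
  "pamormorde" → prefix "pamor" already present; 5 new (m, o, r, d, e)
  "pamormorven" → prefix "pamormor" already present; 3 new (v, e, n)
  "pamorvitarun" → prefix "pamor" already present; 7 new (v, i, t, a, r, u, n)
  "fen" → 3 new (f, e, n)
  "pamormor" → prefix "pamormor" already present; 0 new (none)
  "vidor" → 5 new (v, i, d, o, r)
  "kagalmor" → 8 new (k, a, g, a, l, m, o, r)
  "pamorro" → prefix "pamor" already present; 2 new (r, o)
  "pamorde" → prefix "pamor" already present; 2 new (d, e)
  "defendor" → 8 new (d, e, f, e, n, d, o, r)
  "pamorsar" → prefix "pamor" already present; 3 new (s, a, r)
  "pamormi" → prefix "pamorm" already present; 1 new (i)
  "pamorkaro" → prefix "pamor" already present; 4 new (k, a, r, o)
Total nodes = 7 + 5 + 3 + 7 + 3 + 0 + 5 + 8 + 2 + 2 + 8 + 3 + 1 + 4 = 58

58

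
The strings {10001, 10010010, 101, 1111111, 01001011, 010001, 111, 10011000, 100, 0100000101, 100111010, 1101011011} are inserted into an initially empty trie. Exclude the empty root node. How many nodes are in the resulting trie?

Trace insertions, counting only characters that open a new branch:
  "10001" → 5 new (1, 0, 0, 0, 1)
  "10010010" → prefix "100" already present; 5 new (1, 0, 0, 1, 0)
  "101" → prefix "10" already present; 1 new (1)
  "1111111" → prefix "1" already present; 6 new (1, 1, 1, 1, 1, 1)
  "01001011" → 8 new (0, 1, 0, 0, 1, 0, 1, 1)
  "010001" → prefix "0100" already present; 2 new (0, 1)
  "111" → prefix "111" already present; 0 new (none)
  "10011000" → prefix "1001" already present; 4 new (1, 0, 0, 0)
  "100" → prefix "100" already present; 0 new (none)
  "0100000101" → prefix "01000" already present; 5 new (0, 0, 1, 0, 1)
  "100111010" → prefix "10011" already present; 4 new (1, 0, 1, 0)
  "1101011011" → prefix "11" already present; 8 new (0, 1, 0, 1, 1, 0, 1, 1)
Total nodes = 5 + 5 + 1 + 6 + 8 + 2 + 0 + 4 + 0 + 5 + 4 + 8 = 48

48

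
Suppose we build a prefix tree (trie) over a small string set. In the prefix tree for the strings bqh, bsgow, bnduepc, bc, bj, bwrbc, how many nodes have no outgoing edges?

6

A leaf is a node with no children — equivalently, the end of a word that is not a proper prefix of any other stored word.
Those words: "bc", "bj", "bnduepc", "bqh", "bsgow", "bwrbc"
Leaf count: 6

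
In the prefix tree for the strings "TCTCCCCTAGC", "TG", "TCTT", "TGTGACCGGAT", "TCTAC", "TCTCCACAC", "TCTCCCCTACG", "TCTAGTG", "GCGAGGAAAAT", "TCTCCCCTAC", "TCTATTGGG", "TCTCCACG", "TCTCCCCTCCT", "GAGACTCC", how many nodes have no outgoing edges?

A leaf is a node with no children — equivalently, the end of a word that is not a proper prefix of any other stored word.
Those words: "GAGACTCC", "GCGAGGAAAAT", "TCTAC", "TCTAGTG", "TCTATTGGG", "TCTCCACAC", "TCTCCACG", "TCTCCCCTACG", "TCTCCCCTAGC", "TCTCCCCTCCT", "TCTT", "TGTGACCGGAT"
Leaf count: 12

12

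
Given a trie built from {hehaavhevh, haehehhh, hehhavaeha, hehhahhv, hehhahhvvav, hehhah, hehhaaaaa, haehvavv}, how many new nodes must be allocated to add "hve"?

2

"h" is already a path in the trie; the remaining "ve" must be added.
So 3 − 1 = 2 new nodes.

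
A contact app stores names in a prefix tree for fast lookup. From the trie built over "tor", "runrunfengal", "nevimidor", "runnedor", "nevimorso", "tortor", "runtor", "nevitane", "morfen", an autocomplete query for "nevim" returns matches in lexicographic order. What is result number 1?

Filter for "nevim…" and sort: "nevimidor", "nevimorso"
The 1st is nevimidor.

nevimidor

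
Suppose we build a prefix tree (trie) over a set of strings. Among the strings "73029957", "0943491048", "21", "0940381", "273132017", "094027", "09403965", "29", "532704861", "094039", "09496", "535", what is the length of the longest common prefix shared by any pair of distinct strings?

The deepest shared node is where two words last agree before diverging.
"094039" and "09403965" agree on "094039" (6 characters) before diverging; nothing deeper is shared.
Longest shared-prefix length: 6

6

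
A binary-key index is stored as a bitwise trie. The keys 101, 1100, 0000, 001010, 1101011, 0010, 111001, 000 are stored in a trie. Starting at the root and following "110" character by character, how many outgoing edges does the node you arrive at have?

2

The children of the "110" node are the distinct next characters among strings starting with "110".
Distinct next characters after "110": 0, 1.
That node has 2 child edges.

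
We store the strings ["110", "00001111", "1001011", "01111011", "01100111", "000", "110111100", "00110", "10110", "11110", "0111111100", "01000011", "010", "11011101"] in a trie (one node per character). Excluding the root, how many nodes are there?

57

Trace insertions, counting only characters that open a new branch:
  "110" → 3 new (1, 1, 0)
  "00001111" → 8 new (0, 0, 0, 0, 1, 1, 1, 1)
  "1001011" → prefix "1" already present; 6 new (0, 0, 1, 0, 1, 1)
  "01111011" → prefix "0" already present; 7 new (1, 1, 1, 1, 0, 1, 1)
  "01100111" → prefix "011" already present; 5 new (0, 0, 1, 1, 1)
  "000" → prefix "000" already present; 0 new (none)
  "110111100" → prefix "110" already present; 6 new (1, 1, 1, 1, 0, 0)
  "00110" → prefix "00" already present; 3 new (1, 1, 0)
  "10110" → prefix "10" already present; 3 new (1, 1, 0)
  "11110" → prefix "11" already present; 3 new (1, 1, 0)
  "0111111100" → prefix "01111" already present; 5 new (1, 1, 1, 0, 0)
  "01000011" → prefix "01" already present; 6 new (0, 0, 0, 0, 1, 1)
  "010" → prefix "010" already present; 0 new (none)
  "11011101" → prefix "110111" already present; 2 new (0, 1)
Total nodes = 3 + 8 + 6 + 7 + 5 + 0 + 6 + 3 + 3 + 3 + 5 + 6 + 0 + 2 = 57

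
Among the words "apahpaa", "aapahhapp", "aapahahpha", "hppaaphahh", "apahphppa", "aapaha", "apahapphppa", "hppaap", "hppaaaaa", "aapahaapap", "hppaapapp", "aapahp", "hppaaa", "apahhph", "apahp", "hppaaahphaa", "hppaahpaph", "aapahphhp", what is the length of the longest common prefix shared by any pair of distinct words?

6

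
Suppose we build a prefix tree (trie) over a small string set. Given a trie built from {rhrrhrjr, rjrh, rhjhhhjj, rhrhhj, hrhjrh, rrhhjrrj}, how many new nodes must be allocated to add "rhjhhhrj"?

2

The longest prefix of "rhjhhhrj" already in the trie is "rhjhhh" (length 6).
Each of the 2 remaining characters creates one node.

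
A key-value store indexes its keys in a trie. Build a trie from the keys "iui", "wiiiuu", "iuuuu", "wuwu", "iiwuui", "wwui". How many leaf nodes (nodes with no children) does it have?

A leaf is a node with no children — equivalently, the end of a word that is not a proper prefix of any other stored word.
Those words: "iiwuui", "iui", "iuuuu", "wiiiuu", "wuwu", "wwui"
Leaf count: 6

6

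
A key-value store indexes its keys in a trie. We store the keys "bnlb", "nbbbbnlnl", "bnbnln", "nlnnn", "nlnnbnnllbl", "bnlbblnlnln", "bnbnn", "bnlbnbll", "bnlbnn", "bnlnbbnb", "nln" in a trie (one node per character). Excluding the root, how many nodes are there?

46

For each word, the new-node count is its length minus the longest prefix already in the trie:
  "bnlb" → 4 new (b, n, l, b)
  "nbbbbnlnl" → 9 new (n, b, b, b, b, n, l, n, l)
  "bnbnln" → prefix "bn" already present; 4 new (b, n, l, n)
  "nlnnn" → prefix "n" already present; 4 new (l, n, n, n)
  "nlnnbnnllbl" → prefix "nlnn" already present; 7 new (b, n, n, l, l, b, l)
  "bnlbblnlnln" → prefix "bnlb" already present; 7 new (b, l, n, l, n, l, n)
  "bnbnn" → prefix "bnbn" already present; 1 new (n)
  "bnlbnbll" → prefix "bnlb" already present; 4 new (n, b, l, l)
  "bnlbnn" → prefix "bnlbn" already present; 1 new (n)
  "bnlnbbnb" → prefix "bnl" already present; 5 new (n, b, b, n, b)
  "nln" → prefix "nln" already present; 0 new (none)
Total nodes = 4 + 9 + 4 + 4 + 7 + 7 + 1 + 4 + 1 + 5 + 0 = 46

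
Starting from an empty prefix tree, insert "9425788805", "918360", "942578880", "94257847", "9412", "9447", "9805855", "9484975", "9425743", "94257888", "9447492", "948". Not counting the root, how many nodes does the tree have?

37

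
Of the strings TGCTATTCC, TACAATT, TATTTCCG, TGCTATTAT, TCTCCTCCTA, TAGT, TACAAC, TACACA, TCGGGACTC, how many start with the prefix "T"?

Filter for entries beginning with "T":
Matches: "TACAAC", "TACAATT", "TACACA", "TAGT", "TATTTCCG", "TCGGGACTC", "TCTCCTCCTA", "TGCTATTAT", "TGCTATTCC"
Count: 9

9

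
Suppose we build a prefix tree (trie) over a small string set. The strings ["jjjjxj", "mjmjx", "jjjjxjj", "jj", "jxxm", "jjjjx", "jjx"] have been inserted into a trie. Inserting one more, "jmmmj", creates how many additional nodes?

4

"j" is already a path in the trie; the remaining "mmmj" must be added.
New nodes needed: |"jmmmj"| − 1 = 5 − 1 = 4.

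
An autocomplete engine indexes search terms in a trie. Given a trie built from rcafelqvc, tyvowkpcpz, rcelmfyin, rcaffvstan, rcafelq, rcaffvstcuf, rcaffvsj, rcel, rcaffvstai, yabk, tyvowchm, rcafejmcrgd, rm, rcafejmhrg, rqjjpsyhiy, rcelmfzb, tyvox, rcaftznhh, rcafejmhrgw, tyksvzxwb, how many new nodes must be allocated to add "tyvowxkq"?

"tyvow" is already a path in the trie; the remaining "xkq" must be added.
Each of the 3 remaining characters creates one node.

3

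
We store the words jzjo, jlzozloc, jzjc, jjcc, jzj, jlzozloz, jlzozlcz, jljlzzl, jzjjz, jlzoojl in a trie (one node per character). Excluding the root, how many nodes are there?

Trace insertions, counting only characters that open a new branch:
  "jzjo" → 4 new (j, z, j, o)
  "jlzozloc" → prefix "j" already present; 7 new (l, z, o, z, l, o, c)
  "jzjc" → prefix "jzj" already present; 1 new (c)
  "jjcc" → prefix "j" already present; 3 new (j, c, c)
  "jzj" → prefix "jzj" already present; 0 new (none)
  "jlzozloz" → prefix "jlzozlo" already present; 1 new (z)
  "jlzozlcz" → prefix "jlzozl" already present; 2 new (c, z)
  "jljlzzl" → prefix "jl" already present; 5 new (j, l, z, z, l)
  "jzjjz" → prefix "jzj" already present; 2 new (j, z)
  "jlzoojl" → prefix "jlzo" already present; 3 new (o, j, l)
Total nodes = 4 + 7 + 1 + 3 + 0 + 1 + 2 + 5 + 2 + 3 = 28

28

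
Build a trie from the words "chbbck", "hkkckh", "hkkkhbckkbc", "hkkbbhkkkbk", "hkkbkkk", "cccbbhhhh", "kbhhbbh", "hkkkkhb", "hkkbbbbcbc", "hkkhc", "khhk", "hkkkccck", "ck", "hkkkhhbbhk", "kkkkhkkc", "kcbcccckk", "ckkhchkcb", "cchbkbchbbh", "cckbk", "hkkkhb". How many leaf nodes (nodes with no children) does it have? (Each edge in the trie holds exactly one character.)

18

Leaves are exactly the stored words that no other stored word extends.
Those words: "cccbbhhhh", "cchbkbchbbh", "cckbk", "chbbck", "ckkhchkcb", "hkkbbbbcbc", "hkkbbhkkkbk", "hkkbkkk", "hkkckh", "hkkhc", "hkkkccck", "hkkkhbckkbc", "hkkkhhbbhk", "hkkkkhb", "kbhhbbh", "kcbcccckk", "khhk", "kkkkhkkc"
Leaf count: 18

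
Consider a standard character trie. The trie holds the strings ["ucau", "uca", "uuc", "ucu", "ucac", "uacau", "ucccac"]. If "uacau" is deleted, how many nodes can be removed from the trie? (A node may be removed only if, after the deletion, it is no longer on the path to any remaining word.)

4

A node on "uacau"'s path can go only if nothing else ends at it or branches off below it.
The suffix "acau" (4 nodes) is used only by "uacau"; the node for "u" still has the child "c", so pruning stops there.
Nodes removed: 4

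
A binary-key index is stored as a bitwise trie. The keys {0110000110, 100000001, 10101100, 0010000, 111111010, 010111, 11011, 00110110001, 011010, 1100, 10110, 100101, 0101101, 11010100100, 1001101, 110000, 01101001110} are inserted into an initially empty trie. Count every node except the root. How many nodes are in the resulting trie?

81

Trace insertions, counting only characters that open a new branch:
  "0110000110" → 10 new (0, 1, 1, 0, 0, 0, 0, 1, 1, 0)
  "100000001" → 9 new (1, 0, 0, 0, 0, 0, 0, 0, 1)
  "10101100" → prefix "10" already present; 6 new (1, 0, 1, 1, 0, 0)
  "0010000" → prefix "0" already present; 6 new (0, 1, 0, 0, 0, 0)
  "111111010" → prefix "1" already present; 8 new (1, 1, 1, 1, 1, 0, 1, 0)
  "010111" → prefix "01" already present; 4 new (0, 1, 1, 1)
  "11011" → prefix "11" already present; 3 new (0, 1, 1)
  "00110110001" → prefix "001" already present; 8 new (1, 0, 1, 1, 0, 0, 0, 1)
  "011010" → prefix "0110" already present; 2 new (1, 0)
  "1100" → prefix "110" already present; 1 new (0)
  "10110" → prefix "101" already present; 2 new (1, 0)
  "100101" → prefix "100" already present; 3 new (1, 0, 1)
  "0101101" → prefix "01011" already present; 2 new (0, 1)
  "11010100100" → prefix "1101" already present; 7 new (0, 1, 0, 0, 1, 0, 0)
  "1001101" → prefix "1001" already present; 3 new (1, 0, 1)
  "110000" → prefix "1100" already present; 2 new (0, 0)
  "01101001110" → prefix "011010" already present; 5 new (0, 1, 1, 1, 0)
Total nodes = 10 + 9 + 6 + 6 + 8 + 4 + 3 + 8 + 2 + 1 + 2 + 3 + 2 + 7 + 3 + 2 + 5 = 81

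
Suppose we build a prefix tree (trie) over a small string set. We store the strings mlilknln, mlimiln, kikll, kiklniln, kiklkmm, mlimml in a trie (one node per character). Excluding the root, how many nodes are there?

Trie structure (* marks end of a word):
(root)
├─ k
│  └─ i
│     └─ k
│        └─ l
│           ├─ k
│           │  └─ m
│           │     └─ m *
│           ├─ l *
│           └─ n
│              └─ i
│                 └─ l
│                    └─ n *
└─ m
   └─ l
      └─ i
         ├─ l
         │  └─ k
         │     └─ n
         │        └─ l
         │           └─ n *
         └─ m
            ├─ i
            │  └─ l
            │     └─ n *
            └─ m
               └─ l *
Counting every labelled node above: 26.

26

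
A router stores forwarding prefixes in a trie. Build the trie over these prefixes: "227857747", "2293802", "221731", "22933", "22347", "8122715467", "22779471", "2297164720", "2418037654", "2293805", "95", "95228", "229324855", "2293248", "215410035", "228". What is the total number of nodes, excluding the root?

73

For each word, the new-node count is its length minus the longest prefix already in the trie:
  "227857747" → 9 new (2, 2, 7, 8, 5, 7, 7, 4, 7)
  "2293802" → prefix "22" already present; 5 new (9, 3, 8, 0, 2)
  "221731" → prefix "22" already present; 4 new (1, 7, 3, 1)
  "22933" → prefix "2293" already present; 1 new (3)
  "22347" → prefix "22" already present; 3 new (3, 4, 7)
  "8122715467" → 10 new (8, 1, 2, 2, 7, 1, 5, 4, 6, 7)
  "22779471" → prefix "227" already present; 5 new (7, 9, 4, 7, 1)
  "2297164720" → prefix "229" already present; 7 new (7, 1, 6, 4, 7, 2, 0)
  "2418037654" → prefix "2" already present; 9 new (4, 1, 8, 0, 3, 7, 6, 5, 4)
  "2293805" → prefix "229380" already present; 1 new (5)
  "95" → 2 new (9, 5)
  "95228" → prefix "95" already present; 3 new (2, 2, 8)
  "229324855" → prefix "2293" already present; 5 new (2, 4, 8, 5, 5)
  "2293248" → prefix "2293248" already present; 0 new (none)
  "215410035" → prefix "2" already present; 8 new (1, 5, 4, 1, 0, 0, 3, 5)
  "228" → prefix "22" already present; 1 new (8)
Total nodes = 9 + 5 + 4 + 1 + 3 + 10 + 5 + 7 + 9 + 1 + 2 + 3 + 5 + 0 + 8 + 1 = 73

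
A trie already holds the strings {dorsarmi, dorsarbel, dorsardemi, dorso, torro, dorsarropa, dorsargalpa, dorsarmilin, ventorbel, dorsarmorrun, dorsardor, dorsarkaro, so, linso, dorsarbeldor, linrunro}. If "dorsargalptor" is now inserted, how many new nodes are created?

"dorsargalp" is already a path in the trie; the remaining "tor" must be added.
So 13 − 10 = 3 new nodes.

3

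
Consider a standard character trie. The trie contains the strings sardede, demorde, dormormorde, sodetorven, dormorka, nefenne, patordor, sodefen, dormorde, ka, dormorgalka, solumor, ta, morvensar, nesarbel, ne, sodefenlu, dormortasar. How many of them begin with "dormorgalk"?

Walk to "dormorgalk"; the words in its subtree are exactly those with that prefix.
Words under "dormorgalk": dormorgalka
Count: 1

1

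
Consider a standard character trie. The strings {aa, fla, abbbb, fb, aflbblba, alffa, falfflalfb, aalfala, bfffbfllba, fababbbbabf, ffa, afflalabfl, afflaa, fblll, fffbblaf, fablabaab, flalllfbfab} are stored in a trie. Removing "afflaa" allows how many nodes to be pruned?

Walk "afflaa" from the leaf back toward the root, removing each node that no remaining word uses.
The suffix "a" (1 node) is used only by "afflaa"; the node for "affla" still has the child "l", so pruning stops there.
Nodes removed: 1

1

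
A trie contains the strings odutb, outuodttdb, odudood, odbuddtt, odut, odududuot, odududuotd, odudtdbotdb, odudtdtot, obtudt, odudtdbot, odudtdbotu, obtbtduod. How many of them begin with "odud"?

7

Filter for entries beginning with "odud":
Words under "odud": odudood, odudtdbot, odudtdbotdb, odudtdbotu, odudtdtot, odududuot, odududuotd
Count: 7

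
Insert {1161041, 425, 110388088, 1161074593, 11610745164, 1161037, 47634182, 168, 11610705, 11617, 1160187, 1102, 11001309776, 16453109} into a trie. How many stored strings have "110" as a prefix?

3

Traverse to the node for "110", then collect every word in that subtree.
Matches: "11001309776", "1102", "110388088"
Count: 3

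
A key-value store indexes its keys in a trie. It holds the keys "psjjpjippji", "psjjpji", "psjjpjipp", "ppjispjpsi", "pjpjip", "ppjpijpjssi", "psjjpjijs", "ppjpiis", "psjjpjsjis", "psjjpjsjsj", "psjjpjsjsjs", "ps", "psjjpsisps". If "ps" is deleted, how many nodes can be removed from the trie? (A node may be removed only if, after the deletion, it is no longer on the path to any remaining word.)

0

Walk "ps" from the leaf back toward the root, removing each node that no remaining word uses.
Every node on "ps" is still needed (e.g. by "psjjpjippji"), so nothing is freed.
Nodes removed: 0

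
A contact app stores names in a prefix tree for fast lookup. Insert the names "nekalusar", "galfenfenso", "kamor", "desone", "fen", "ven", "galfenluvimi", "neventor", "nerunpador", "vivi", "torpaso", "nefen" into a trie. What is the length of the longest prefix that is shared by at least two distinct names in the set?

6

Look for the deepest trie node that still has at least two words in its subtree.
e.g. "galfenfenso" and "galfenluvimi" share the prefix "galfen" of length 6; no pair shares a longer one.
Longest shared-prefix length: 6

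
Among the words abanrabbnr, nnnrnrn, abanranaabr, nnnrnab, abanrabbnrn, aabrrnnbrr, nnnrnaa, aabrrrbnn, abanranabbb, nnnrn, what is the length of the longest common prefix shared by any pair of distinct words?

Look for the deepest trie node that still has at least two words in its subtree.
"abanrabbnr" and "abanrabbnrn" agree on "abanrabbnr" (10 characters) before diverging; nothing deeper is shared.
Longest shared-prefix length: 10

10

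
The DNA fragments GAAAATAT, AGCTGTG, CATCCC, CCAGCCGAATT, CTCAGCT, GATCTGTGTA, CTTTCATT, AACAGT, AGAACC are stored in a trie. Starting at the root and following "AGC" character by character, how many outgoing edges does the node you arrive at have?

1

Follow the path "AGC" to its node, then look at its outgoing edges.
Distinct next characters after "AGC": T.
That node has 1 child edge.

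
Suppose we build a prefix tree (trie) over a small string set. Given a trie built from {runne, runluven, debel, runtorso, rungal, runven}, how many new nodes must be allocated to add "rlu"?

2

Walking "rlu" from the root, the first 1 characters ("r") follow existing edges; "l" is the first miss.
So 3 − 1 = 2 new nodes.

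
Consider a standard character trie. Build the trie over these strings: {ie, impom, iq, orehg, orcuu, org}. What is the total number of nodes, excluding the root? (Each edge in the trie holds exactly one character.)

Trie structure (* marks end of a word):
(root)
├─ i
│  ├─ e *
│  ├─ m
│  │  └─ p
│  │     └─ o
│  │        └─ m *
│  └─ q *
└─ o
   └─ r
      ├─ c
      │  └─ u
      │     └─ u *
      ├─ e
      │  └─ h
      │     └─ g *
      └─ g *
Counting every labelled node above: 16.

16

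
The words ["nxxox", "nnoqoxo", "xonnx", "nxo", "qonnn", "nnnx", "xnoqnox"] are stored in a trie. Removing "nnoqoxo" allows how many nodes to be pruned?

5

After clearing the end-marker at "nnoqoxo", prune upward until reaching a node still needed by another word.
The suffix "oqoxo" (5 nodes) is used only by "nnoqoxo"; the node for "nn" still has the child "n", so pruning stops there.
Nodes removed: 5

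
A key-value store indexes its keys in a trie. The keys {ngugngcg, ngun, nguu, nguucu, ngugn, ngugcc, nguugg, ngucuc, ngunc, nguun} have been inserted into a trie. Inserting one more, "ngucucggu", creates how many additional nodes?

Walking "ngucucggu" from the root, the first 6 characters ("ngucuc") follow existing edges; "g" is the first miss.
So 9 − 6 = 3 new nodes.

3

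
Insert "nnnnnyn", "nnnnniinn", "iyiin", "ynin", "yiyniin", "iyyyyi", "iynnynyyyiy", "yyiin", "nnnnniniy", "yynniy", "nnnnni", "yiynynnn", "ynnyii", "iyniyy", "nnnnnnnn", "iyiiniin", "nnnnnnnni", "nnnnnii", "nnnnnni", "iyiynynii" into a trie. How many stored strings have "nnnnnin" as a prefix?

1

Walk to "nnnnnin"; the words in its subtree are exactly those with that prefix.
Words under "nnnnnin": nnnnniniy
Count: 1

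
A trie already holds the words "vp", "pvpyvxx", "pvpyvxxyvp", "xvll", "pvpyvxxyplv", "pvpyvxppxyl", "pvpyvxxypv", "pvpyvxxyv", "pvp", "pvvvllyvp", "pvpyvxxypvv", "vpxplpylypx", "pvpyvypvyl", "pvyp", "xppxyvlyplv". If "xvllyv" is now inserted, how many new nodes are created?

Walking "xvllyv" from the root, the first 4 characters ("xvll") follow existing edges; "y" is the first miss.
Each of the 2 remaining characters creates one node.

2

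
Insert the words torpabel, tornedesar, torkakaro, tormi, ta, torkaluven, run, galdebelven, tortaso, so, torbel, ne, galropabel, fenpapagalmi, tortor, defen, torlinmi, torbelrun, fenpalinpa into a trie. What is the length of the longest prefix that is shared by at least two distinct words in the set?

Look for the deepest trie node that still has at least two words in its subtree.
e.g. "torbel" and "torbelrun" share the prefix "torbel" of length 6; no pair shares a longer one.
Longest shared-prefix length: 6

6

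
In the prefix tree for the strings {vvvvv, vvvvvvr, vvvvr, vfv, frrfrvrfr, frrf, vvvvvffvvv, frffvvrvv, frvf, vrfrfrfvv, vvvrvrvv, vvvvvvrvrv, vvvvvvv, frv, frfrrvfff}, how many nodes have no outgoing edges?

A leaf is a node with no children — equivalently, the end of a word that is not a proper prefix of any other stored word.
Those words: "frffvvrvv", "frfrrvfff", "frrfrvrfr", "frvf", "vfv", "vrfrfrfvv", "vvvrvrvv", "vvvvr", "vvvvvffvvv", "vvvvvvrvrv", "vvvvvvv"
Leaf count: 11

11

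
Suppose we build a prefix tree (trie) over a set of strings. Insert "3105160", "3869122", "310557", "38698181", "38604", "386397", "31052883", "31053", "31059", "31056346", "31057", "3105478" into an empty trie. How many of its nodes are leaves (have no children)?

12

Leaves are exactly the stored words that no other stored word extends.
Those words: "3105160", "31052883", "31053", "3105478", "310557", "31056346", "31057", "31059", "38604", "386397", "3869122", "38698181"
Leaf count: 12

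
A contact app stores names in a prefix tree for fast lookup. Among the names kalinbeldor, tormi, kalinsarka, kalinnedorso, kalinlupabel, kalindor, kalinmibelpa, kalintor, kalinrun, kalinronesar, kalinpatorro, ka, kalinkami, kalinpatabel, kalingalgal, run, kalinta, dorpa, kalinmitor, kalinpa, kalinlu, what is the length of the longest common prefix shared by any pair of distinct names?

8

Equivalently: take the maximum, over all pairs, of their longest common prefix length.
"kalinpatabel" and "kalinpatorro" agree on "kalinpat" (8 characters) before diverging; nothing deeper is shared.
Longest shared-prefix length: 8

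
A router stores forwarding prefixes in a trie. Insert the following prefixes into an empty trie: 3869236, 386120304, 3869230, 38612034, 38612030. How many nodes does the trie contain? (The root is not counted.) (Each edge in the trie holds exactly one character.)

15

Insert word by word; a character creates a node only if that edge doesn't already exist:
  "3869236" → 7 new (3, 8, 6, 9, 2, 3, 6)
  "386120304" → prefix "386" already present; 6 new (1, 2, 0, 3, 0, 4)
  "3869230" → prefix "386923" already present; 1 new (0)
  "38612034" → prefix "3861203" already present; 1 new (4)
  "38612030" → prefix "38612030" already present; 0 new (none)
Total nodes = 7 + 6 + 1 + 1 + 0 = 15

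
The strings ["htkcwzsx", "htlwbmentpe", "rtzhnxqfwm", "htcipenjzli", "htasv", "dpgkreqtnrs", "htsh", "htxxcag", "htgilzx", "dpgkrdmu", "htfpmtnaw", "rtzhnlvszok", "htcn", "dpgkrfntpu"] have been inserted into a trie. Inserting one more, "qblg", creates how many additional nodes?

4

Nothing in the trie begins with "q"; the whole of "qblg" is new.
4 − 0 = 4 new nodes.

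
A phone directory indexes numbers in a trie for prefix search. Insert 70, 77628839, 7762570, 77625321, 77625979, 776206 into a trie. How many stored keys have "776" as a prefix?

5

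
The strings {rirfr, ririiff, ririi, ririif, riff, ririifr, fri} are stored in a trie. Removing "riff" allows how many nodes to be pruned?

2

Walk "riff" from the leaf back toward the root, removing each node that no remaining word uses.
The suffix "ff" (2 nodes) is used only by "riff"; the node for "ri" still has the child "r", so pruning stops there.
Nodes removed: 2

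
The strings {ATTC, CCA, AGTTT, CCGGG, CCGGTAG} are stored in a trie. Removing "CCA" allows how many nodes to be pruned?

A node on "CCA"'s path can go only if nothing else ends at it or branches off below it.
The suffix "A" (1 node) is used only by "CCA"; the node for "CC" still has the child "G", so pruning stops there.
Nodes removed: 1

1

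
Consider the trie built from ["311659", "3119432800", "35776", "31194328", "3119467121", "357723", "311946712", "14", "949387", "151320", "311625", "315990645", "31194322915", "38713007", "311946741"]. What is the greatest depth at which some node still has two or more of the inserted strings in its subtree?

The deepest shared node is where two words last agree before diverging.
e.g. "311946712" and "3119467121" share the prefix "311946712" of length 9; no pair shares a longer one.
Longest shared-prefix length: 9

9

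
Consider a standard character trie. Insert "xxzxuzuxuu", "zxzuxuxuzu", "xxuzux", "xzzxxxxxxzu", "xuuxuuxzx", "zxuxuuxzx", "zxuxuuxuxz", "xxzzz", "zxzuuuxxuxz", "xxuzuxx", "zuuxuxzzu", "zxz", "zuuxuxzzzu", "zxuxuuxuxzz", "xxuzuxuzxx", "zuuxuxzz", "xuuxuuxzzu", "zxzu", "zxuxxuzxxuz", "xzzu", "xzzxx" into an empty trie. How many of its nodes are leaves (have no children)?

A leaf is a node with no children — equivalently, the end of a word that is not a proper prefix of any other stored word.
Those words: "xuuxuuxzx", "xuuxuuxzzu", "xxuzuxuzxx", "xxuzuxx", "xxzxuzuxuu", "xxzzz", "xzzu", "xzzxxxxxxzu", "zuuxuxzzu", "zuuxuxzzzu", "zxuxuuxuxzz", "zxuxuuxzx", "zxuxxuzxxuz", "zxzuuuxxuxz", "zxzuxuxuzu"
Leaf count: 15

15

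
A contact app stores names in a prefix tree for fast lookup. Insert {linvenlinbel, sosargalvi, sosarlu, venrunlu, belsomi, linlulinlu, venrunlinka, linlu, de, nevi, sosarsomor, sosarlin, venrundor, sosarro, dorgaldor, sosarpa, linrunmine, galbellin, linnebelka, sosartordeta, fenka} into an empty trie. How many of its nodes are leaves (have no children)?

A leaf is a node with no children — equivalently, the end of a word that is not a proper prefix of any other stored word.
Those words: "belsomi", "de", "dorgaldor", "fenka", "galbellin", "linlulinlu", "linnebelka", "linrunmine", "linvenlinbel", "nevi", "sosargalvi", "sosarlin", "sosarlu", "sosarpa", "sosarro", "sosarsomor", "sosartordeta", "venrundor", "venrunlinka", "venrunlu"
Leaf count: 20

20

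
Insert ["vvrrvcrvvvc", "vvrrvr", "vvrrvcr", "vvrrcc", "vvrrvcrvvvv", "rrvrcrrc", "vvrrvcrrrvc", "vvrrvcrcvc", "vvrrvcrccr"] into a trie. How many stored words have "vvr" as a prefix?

8

Filter for entries beginning with "vvr":
Words under "vvr": vvrrcc, vvrrvcr, vvrrvcrccr, vvrrvcrcvc, vvrrvcrrrvc, vvrrvcrvvvc, vvrrvcrvvvv, vvrrvr
Count: 8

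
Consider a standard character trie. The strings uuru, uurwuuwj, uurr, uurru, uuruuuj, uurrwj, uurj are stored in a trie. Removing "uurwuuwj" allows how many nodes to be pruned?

5

After clearing the end-marker at "uurwuuwj", prune upward until reaching a node still needed by another word.
The suffix "wuuwj" (5 nodes) is used only by "uurwuuwj"; the node for "uur" still has the child "u", so pruning stops there.
Nodes removed: 5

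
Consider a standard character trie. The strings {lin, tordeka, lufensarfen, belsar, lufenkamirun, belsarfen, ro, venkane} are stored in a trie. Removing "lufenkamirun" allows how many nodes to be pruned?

A node on "lufenkamirun"'s path can go only if nothing else ends at it or branches off below it.
The suffix "kamirun" (7 nodes) is used only by "lufenkamirun"; the node for "lufen" still has the child "s", so pruning stops there.
Nodes removed: 7

7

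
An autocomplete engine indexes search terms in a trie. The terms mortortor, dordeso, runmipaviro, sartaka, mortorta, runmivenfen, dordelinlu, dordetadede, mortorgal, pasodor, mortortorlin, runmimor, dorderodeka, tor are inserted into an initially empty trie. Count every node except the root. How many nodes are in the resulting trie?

77

Trace insertions, counting only characters that open a new branch:
  "mortortor" → 9 new (m, o, r, t, o, r, t, o, r)
  "dordeso" → 7 new (d, o, r, d, e, s, o)
  "runmipaviro" → 11 new (r, u, n, m, i, p, a, v, i, r, o)
  "sartaka" → 7 new (s, a, r, t, a, k, a)
  "mortorta" → prefix "mortort" already present; 1 new (a)
  "runmivenfen" → prefix "runmi" already present; 6 new (v, e, n, f, e, n)
  "dordelinlu" → prefix "dorde" already present; 5 new (l, i, n, l, u)
  "dordetadede" → prefix "dorde" already present; 6 new (t, a, d, e, d, e)
  "mortorgal" → prefix "mortor" already present; 3 new (g, a, l)
  "pasodor" → 7 new (p, a, s, o, d, o, r)
  "mortortorlin" → prefix "mortortor" already present; 3 new (l, i, n)
  "runmimor" → prefix "runmi" already present; 3 new (m, o, r)
  "dorderodeka" → prefix "dorde" already present; 6 new (r, o, d, e, k, a)
  "tor" → 3 new (t, o, r)
Total nodes = 9 + 7 + 11 + 7 + 1 + 6 + 5 + 6 + 3 + 7 + 3 + 3 + 6 + 3 = 77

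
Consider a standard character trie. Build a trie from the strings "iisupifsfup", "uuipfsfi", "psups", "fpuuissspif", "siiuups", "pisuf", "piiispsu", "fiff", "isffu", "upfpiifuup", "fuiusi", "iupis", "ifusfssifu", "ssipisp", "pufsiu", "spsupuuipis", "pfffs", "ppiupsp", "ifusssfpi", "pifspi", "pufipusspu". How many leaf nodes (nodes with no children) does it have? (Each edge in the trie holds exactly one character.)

21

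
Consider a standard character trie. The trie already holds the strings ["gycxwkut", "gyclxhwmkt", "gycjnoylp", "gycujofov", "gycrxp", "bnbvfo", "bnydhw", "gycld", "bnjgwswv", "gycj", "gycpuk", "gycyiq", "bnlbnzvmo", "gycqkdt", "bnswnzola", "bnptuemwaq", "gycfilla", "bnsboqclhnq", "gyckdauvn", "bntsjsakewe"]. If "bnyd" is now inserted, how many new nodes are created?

0

"bnyd" is already a full path in the trie; only an end-marker is added.
No new nodes are needed: 0.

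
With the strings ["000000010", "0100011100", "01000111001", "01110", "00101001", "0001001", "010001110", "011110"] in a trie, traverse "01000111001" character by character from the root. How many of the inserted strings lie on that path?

Traverse "01000111001" character by character; count nodes along the way that are marked as word ends.
Prefixes of the query that are stored words: "010001110", "0100011100", "01000111001"
Count: 3

3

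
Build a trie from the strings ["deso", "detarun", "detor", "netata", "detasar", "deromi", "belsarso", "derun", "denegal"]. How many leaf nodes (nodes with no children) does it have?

9

Leaves are exactly the stored words that no other stored word extends.
Those words: "belsarso", "denegal", "deromi", "derun", "deso", "detarun", "detasar", "detor", "netata"
Leaf count: 9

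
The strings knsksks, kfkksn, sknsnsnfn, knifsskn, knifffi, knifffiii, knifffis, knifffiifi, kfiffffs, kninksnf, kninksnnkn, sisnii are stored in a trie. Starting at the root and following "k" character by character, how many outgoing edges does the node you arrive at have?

2

The children of the "k" node are the distinct next characters among strings starting with "k".
Characters that immediately follow "k" among the stored strings: {f, n}.
That node has 2 child edges.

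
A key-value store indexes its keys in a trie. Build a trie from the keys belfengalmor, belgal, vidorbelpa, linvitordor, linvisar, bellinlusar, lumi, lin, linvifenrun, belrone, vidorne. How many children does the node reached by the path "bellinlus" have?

1

The children of the "bellinlus" node are the distinct next characters among strings starting with "bellinlus".
Characters that immediately follow "bellinlus" among the stored strings: {a}.
That node has 1 child edge.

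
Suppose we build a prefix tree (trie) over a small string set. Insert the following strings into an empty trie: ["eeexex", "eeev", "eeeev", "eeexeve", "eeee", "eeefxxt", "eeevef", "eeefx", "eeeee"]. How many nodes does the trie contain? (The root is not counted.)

Count nodes per top-level branch (shared prefixes stored once):
  'e'-branch (eeee, eeeee, eeeev, eeefx, eeefxxt, eeev, eeevef, eeexeve, eeexex): 18 nodes
Sum: 18

18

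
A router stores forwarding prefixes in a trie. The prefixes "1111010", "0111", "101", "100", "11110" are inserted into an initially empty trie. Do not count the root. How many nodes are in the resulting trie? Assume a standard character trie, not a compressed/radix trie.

14

Trie structure (* marks end of a word):
(root)
├─ 0
│  └─ 1
│     └─ 1
│        └─ 1 *
└─ 1
   ├─ 0
   │  ├─ 0 *
   │  └─ 1 *
   └─ 1
      └─ 1
         └─ 1
            └─ 0 *
               └─ 1
                  └─ 0 *
Counting every labelled node above: 14.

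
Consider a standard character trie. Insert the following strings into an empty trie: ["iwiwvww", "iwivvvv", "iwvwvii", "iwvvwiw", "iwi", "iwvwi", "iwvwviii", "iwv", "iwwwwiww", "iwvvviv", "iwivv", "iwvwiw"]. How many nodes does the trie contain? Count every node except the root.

32

For each word, the new-node count is its length minus the longest prefix already in the trie:
  "iwiwvww" → 7 new (i, w, i, w, v, w, w)
  "iwivvvv" → prefix "iwi" already present; 4 new (v, v, v, v)
  "iwvwvii" → prefix "iw" already present; 5 new (v, w, v, i, i)
  "iwvvwiw" → prefix "iwv" already present; 4 new (v, w, i, w)
  "iwi" → prefix "iwi" already present; 0 new (none)
  "iwvwi" → prefix "iwvw" already present; 1 new (i)
  "iwvwviii" → prefix "iwvwvii" already present; 1 new (i)
  "iwv" → prefix "iwv" already present; 0 new (none)
  "iwwwwiww" → prefix "iw" already present; 6 new (w, w, w, i, w, w)
  "iwvvviv" → prefix "iwvv" already present; 3 new (v, i, v)
  "iwivv" → prefix "iwivv" already present; 0 new (none)
  "iwvwiw" → prefix "iwvwi" already present; 1 new (w)
Total nodes = 7 + 4 + 5 + 4 + 0 + 1 + 1 + 0 + 6 + 3 + 0 + 1 = 32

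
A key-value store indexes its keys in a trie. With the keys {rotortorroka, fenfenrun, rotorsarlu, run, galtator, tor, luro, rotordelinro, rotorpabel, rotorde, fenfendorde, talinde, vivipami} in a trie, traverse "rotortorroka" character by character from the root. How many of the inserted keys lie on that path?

1

Walk "rotortorroka" from the root; an end-of-word marker is hit whenever a stored word is a prefix of "rotortorroka".
Prefixes of the query that are stored words: "rotortorroka"
Count: 1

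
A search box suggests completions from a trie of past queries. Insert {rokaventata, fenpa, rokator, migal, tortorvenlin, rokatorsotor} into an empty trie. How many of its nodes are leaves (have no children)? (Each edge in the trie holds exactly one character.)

A leaf is a node with no children — equivalently, the end of a word that is not a proper prefix of any other stored word.
Those words: "fenpa", "migal", "rokatorsotor", "rokaventata", "tortorvenlin"
Leaf count: 5

5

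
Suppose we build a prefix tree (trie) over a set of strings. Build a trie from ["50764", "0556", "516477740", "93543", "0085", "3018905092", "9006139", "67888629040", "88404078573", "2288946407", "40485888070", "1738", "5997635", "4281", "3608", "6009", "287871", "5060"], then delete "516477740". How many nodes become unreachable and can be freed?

A node on "516477740"'s path can go only if nothing else ends at it or branches off below it.
The suffix "16477740" (8 nodes) is used only by "516477740"; the node for "5" still has the child "0", so pruning stops there.
Nodes removed: 8

8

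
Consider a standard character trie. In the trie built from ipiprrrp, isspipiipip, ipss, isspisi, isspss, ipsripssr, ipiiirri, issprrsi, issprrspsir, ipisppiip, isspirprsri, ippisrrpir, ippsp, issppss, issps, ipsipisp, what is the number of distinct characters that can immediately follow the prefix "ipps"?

The children of the "ipps" node are the distinct next characters among strings starting with "ipps".
Distinct next characters after "ipps": p.
That node has 1 child edge.

1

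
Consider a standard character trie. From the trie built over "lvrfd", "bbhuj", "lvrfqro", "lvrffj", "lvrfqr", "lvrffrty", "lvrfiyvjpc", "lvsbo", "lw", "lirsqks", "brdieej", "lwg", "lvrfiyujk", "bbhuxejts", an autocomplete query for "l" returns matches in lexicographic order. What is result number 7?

lvrfqr

DFS of the "l" subtree visits, in order: "lirsqks", "lvrfd", "lvrffj", "lvrffrty", "lvrfiyujk", "lvrfiyvjpc", "lvrfqr", "lvrfqro", "lvsbo", "lw", "lwg"
Position 7: lvrfqr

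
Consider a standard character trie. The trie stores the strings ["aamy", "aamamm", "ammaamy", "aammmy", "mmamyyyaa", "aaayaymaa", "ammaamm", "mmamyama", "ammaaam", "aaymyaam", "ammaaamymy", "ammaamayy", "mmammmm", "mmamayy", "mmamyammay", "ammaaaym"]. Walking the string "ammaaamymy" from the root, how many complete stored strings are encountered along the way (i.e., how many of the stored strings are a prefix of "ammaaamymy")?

Walk "ammaaamymy" from the root; an end-of-word marker is hit whenever a stored word is a prefix of "ammaaamymy".
Prefixes of the query that are stored words: "ammaaam", "ammaaamymy"
Count: 2

2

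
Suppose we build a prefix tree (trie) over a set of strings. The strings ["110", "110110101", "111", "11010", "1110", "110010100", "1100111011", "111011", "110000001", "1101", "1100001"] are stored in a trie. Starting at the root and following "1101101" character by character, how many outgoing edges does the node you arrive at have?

Walk "1101101" from the root, arriving at one node.
Distinct next characters after "1101101": 0.
That node has 1 child edge.

1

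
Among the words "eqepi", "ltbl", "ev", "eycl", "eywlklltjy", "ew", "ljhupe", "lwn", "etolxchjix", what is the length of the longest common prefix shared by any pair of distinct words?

2

The deepest shared node is where two words last agree before diverging.
e.g. "eycl" and "eywlklltjy" share the prefix "ey" of length 2; no pair shares a longer one.
Longest shared-prefix length: 2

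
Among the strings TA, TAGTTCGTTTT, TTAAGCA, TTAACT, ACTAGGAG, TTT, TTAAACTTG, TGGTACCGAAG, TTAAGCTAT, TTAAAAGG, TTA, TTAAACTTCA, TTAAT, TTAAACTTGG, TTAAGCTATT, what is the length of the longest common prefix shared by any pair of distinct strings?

The deepest shared node is where two words last agree before diverging.
"TTAAACTTG" and "TTAAACTTGG" agree on "TTAAACTTG" (9 characters) before diverging; nothing deeper is shared.
Longest shared-prefix length: 9

9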